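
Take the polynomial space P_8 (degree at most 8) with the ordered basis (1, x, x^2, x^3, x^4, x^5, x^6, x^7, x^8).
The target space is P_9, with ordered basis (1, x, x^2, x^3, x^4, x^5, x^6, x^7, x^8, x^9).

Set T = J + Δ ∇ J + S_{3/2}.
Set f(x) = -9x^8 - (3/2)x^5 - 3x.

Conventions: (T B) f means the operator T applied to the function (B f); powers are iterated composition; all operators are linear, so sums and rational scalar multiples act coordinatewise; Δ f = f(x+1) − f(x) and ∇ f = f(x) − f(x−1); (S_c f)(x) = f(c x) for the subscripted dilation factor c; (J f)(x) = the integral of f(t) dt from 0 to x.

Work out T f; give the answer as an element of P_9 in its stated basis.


the result is g(x) = -x^9 - (59049/256)x^8 - 72x^7 - (1/4)x^6 - (16857/64)x^5 - (15/2)x^4 - 168x^3 - 9x^2 - (45/2)x - 7/2

J f = -x^9 - (1/4)x^6 - (3/2)x^2
J f = -x^9 - (1/4)x^6 - (3/2)x^2
∇ J f = -9x^8 + 36x^7 - 84x^6 + (249/2)x^5 - (489/4)x^4 + 79x^3 - (129/4)x^2 + (9/2)x + 3/4
Δ (∇ J) f = -72x^7 - 252x^5 - (15/2)x^4 - 168x^3 - (15/2)x^2 - 18x - 7/2
S_{3/2} f = -(59049/256)x^8 - (729/64)x^5 - (9/2)x
(J + Δ ∇ J + S_{3/2}) f = -x^9 - (59049/256)x^8 - 72x^7 - (1/4)x^6 - (16857/64)x^5 - (15/2)x^4 - 168x^3 - 9x^2 - (45/2)x - 7/2


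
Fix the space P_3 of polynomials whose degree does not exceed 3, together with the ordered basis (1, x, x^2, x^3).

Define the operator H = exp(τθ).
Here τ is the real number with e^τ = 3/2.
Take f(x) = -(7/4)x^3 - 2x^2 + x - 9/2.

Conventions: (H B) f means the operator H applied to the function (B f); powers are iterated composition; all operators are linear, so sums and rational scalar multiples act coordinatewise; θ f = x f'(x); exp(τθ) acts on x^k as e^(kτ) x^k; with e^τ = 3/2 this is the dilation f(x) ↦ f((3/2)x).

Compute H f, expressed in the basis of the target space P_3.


exp(τθ) x^k = e^(kτ) x^k; with e^τ = 3/2 this sends x^k to (3/2)^k x^k
x ↦ 3/2 x
x^2 ↦ 9/4 x^2
x^3 ↦ 27/8 x^3
applying this coordinatewise to f: exp(τθ) f = -(189/32)x^3 - (9/2)x^2 + (3/2)x - 9/2

the image equals g(x) = -(189/32)x^3 - (9/2)x^2 + (3/2)x - 9/2


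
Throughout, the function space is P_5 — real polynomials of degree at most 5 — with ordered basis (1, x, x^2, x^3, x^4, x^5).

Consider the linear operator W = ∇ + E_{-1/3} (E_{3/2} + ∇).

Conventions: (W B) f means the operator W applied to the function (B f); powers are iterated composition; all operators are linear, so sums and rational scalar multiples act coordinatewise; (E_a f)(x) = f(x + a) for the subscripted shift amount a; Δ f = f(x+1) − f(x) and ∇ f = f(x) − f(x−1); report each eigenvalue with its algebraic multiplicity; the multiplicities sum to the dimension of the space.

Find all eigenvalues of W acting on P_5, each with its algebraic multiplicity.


λ = 1 (multiplicity 6)

image of 1: 1
image of x: x + 19/6
image of x^2: x^2 + (19/3)x - 47/36
image of x^3: x^3 + (19/2)x^2 - (47/12)x + 1063/216
image of x^4: x^4 + (38/3)x^3 - (47/6)x^2 + (1063/54)x - 2975/1296
image of x^5: x^5 + (95/6)x^4 - (235/18)x^3 + (5315/108)x^2 - (14875/1296)x + 57319/7776
the matrix is upper triangular; its diagonal is (1, 1, 1, 1, 1, 1)
for a triangular matrix the eigenvalues are the diagonal entries, with algebraic multiplicity their repetition count


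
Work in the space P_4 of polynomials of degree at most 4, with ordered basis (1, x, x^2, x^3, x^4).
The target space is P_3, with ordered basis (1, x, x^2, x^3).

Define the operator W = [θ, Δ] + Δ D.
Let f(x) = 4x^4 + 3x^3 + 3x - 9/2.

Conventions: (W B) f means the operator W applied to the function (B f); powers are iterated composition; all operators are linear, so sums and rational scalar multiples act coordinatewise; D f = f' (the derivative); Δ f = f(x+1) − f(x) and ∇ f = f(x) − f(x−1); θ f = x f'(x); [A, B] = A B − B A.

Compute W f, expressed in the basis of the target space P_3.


the result is g(x) = -16x^3 - 9x^2 - 3

Δ f = 16x^3 + 33x^2 + 25x + 10
θ Δ f = 48x^3 + 66x^2 + 25x
θ f = 16x^4 + 9x^3 + 3x
Δ θ f = 64x^3 + 123x^2 + 91x + 28
[θ, Δ] f = -16x^3 - 57x^2 - 66x - 28
D f = 16x^3 + 9x^2 + 3
Δ D f = 48x^2 + 66x + 25
([θ, Δ] + Δ D) f = -16x^3 - 9x^2 - 3


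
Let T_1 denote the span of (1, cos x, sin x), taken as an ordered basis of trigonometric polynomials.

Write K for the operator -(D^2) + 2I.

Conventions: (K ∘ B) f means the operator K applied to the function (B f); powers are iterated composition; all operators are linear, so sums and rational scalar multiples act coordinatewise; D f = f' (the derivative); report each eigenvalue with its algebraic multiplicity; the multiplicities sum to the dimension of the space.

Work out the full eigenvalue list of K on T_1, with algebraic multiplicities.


image of 1: 2
image of cos x: 3cos x
image of sin x: 3sin x
the matrix is diagonal; its diagonal is (2, 3, 3)
for a triangular matrix the eigenvalues are the diagonal entries, with algebraic multiplicity their repetition count

λ = 2 (multiplicity 1), λ = 3 (multiplicity 2)


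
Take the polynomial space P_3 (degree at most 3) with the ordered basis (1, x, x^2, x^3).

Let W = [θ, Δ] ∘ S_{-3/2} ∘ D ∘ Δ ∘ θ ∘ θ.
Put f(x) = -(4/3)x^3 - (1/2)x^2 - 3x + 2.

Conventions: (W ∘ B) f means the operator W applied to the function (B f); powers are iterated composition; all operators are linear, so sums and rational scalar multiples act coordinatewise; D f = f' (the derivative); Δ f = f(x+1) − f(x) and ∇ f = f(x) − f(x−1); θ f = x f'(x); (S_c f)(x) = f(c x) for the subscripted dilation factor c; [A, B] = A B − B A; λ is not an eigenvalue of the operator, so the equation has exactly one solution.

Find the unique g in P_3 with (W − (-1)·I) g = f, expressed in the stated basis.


write g with unknown coordinates in the stated basis and equate coefficients in (W − (-1)·I) g = f
solving from the highest basis element down gives g = -(4/3)x^3 - (1/2)x^2 - 3x + 110
check: W g = -108
so W g − (-1)·g = -(4/3)x^3 - (1/2)x^2 - 3x + 2 = f ✓

the result is g(x) = -(4/3)x^3 - (1/2)x^2 - 3x + 110


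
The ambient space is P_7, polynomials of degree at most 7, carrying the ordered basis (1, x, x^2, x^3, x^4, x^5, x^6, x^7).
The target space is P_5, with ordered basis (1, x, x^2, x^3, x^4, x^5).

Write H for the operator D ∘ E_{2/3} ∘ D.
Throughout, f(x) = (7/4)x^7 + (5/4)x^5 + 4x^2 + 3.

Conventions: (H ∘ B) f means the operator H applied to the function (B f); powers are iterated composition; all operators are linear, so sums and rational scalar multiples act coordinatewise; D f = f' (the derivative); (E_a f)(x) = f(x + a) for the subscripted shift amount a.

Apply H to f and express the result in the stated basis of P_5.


the image equals g(x) = (147/2)x^5 + 245x^4 + (1055/3)x^3 + (2410/9)x^2 + (2860/27)x + 2032/81

D f = (49/4)x^6 + (25/4)x^4 + 8x
E_{2/3} D f = (49/4)x^6 + 49x^5 + (1055/12)x^4 + (2410/27)x^3 + (1430/27)x^2 + (2032/81)x + 5572/729
D E_{2/3} D f = (147/2)x^5 + 245x^4 + (1055/3)x^3 + (2410/9)x^2 + (2860/27)x + 2032/81


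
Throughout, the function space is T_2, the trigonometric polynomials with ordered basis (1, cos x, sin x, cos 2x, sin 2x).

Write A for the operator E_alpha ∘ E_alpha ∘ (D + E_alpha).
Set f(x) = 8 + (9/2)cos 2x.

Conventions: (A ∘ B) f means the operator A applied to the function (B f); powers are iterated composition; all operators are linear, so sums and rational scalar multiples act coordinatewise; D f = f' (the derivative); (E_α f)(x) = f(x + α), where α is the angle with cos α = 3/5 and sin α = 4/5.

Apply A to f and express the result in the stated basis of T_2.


the image equals g(x) = 8 + (256977/31250)cos 2x + (164907/15625)sin 2x

D f = -9sin 2x
E_alpha f = 8 - (63/50)cos 2x - (108/25)sin 2x
(D + E_alpha) f = 8 - (63/50)cos 2x - (333/25)sin 2x
E_alpha (D + E_alpha) f = 8 - (15543/1250)cos 2x + (3087/625)sin 2x
E_alpha E_alpha (D + E_alpha) f = 8 + (256977/31250)cos 2x + (164907/15625)sin 2x


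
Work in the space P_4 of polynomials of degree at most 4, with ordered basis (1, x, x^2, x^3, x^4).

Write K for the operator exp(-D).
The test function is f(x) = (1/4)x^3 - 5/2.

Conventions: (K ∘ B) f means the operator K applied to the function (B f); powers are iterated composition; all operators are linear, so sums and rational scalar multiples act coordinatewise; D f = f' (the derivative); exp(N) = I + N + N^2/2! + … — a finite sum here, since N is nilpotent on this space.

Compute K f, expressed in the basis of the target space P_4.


the result is g(x) = (1/4)x^3 - (3/4)x^2 + (3/4)x - 11/4

order-1 term: -(3/4)x^2
order-2 term: (3/4)x
order-3 term: -1/4
the series for exp(-D) f terminates at order 3
exp(-D) f = (1/4)x^3 - (3/4)x^2 + (3/4)x - 11/4


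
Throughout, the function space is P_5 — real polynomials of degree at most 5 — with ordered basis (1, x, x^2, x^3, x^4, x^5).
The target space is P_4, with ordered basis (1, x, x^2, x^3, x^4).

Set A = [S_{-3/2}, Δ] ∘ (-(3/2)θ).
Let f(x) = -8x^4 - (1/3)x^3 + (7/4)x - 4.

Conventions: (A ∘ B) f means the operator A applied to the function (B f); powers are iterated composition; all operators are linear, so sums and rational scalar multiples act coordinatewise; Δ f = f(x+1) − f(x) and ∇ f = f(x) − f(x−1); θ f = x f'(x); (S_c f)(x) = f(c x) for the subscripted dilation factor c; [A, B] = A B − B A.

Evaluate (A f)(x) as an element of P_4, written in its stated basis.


θ f = -32x^4 - x^3 + (7/4)x
(-(3/2)θ) f = 48x^4 + (3/2)x^3 - (21/8)x
Δ (-(3/2)θ) f = 192x^3 + (585/2)x^2 + (393/2)x + 375/8
S_{-3/2} Δ (-(3/2)θ) f = -648x^3 + (5265/8)x^2 - (1179/4)x + 375/8
S_{-3/2} (-(3/2)θ) f = 243x^4 - (81/16)x^3 + (63/16)x
Δ S_{-3/2} (-(3/2)θ) f = 972x^3 + (23085/16)x^2 + (15309/16)x + 1935/8
[S_{-3/2}, Δ] (-(3/2)θ) f = -1620x^3 - (12555/16)x^2 - (20025/16)x - 195

the image equals g(x) = -1620x^3 - (12555/16)x^2 - (20025/16)x - 195


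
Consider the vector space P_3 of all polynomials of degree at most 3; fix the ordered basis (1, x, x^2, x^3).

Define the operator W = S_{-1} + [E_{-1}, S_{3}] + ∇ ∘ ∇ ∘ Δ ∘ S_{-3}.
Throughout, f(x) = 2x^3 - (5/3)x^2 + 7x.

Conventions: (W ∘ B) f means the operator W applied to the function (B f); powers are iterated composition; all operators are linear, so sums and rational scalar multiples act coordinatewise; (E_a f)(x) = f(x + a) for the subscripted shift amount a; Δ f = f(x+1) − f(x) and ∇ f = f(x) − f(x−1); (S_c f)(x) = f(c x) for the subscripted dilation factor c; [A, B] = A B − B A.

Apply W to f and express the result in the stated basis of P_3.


S_{-1} f = -2x^3 - (5/3)x^2 - 7x
S_{3} f = 54x^3 - 15x^2 + 21x
E_{-1} S_{3} f = 54x^3 - 177x^2 + 213x - 90
E_{-1} f = 2x^3 - (23/3)x^2 + (49/3)x - 32/3
S_{3} E_{-1} f = 54x^3 - 69x^2 + 49x - 32/3
[E_{-1}, S_{3}] f = -108x^2 + 164x - 238/3
S_{-3} f = -54x^3 - 15x^2 - 21x
Δ S_{-3} f = -162x^2 - 192x - 90
∇ Δ S_{-3} f = -324x - 30
∇ (∇ ∘ Δ) S_{-3} f = -324
(S_{-1} + [E_{-1}, S_{3}] + ∇ ∘ ∇ ∘ Δ ∘ S_{-3}) f = -2x^3 - (329/3)x^2 + 157x - 1210/3

the result is g(x) = -2x^3 - (329/3)x^2 + 157x - 1210/3


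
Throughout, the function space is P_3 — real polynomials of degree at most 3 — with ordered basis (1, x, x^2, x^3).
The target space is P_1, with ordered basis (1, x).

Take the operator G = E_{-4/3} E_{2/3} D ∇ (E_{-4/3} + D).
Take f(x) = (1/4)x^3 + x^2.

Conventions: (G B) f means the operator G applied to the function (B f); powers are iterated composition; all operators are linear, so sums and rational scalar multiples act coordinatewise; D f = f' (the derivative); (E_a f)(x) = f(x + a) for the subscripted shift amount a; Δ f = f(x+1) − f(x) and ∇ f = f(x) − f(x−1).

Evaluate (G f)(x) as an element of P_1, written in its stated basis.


the result is g(x) = (3/2)x - 1/4

E_{-4/3} f = (1/4)x^3 - (4/3)x + 32/27
D f = (3/4)x^2 + 2x
(E_{-4/3} + D) f = (1/4)x^3 + (3/4)x^2 + (2/3)x + 32/27
∇ (E_{-4/3} + D) f = (3/4)x^2 + (3/4)x + 1/6
D ∇ (E_{-4/3} + D) f = (3/2)x + 3/4
E_{2/3} D ∇ (E_{-4/3} + D) f = (3/2)x + 7/4
E_{-4/3} (E_{2/3} D ∇ (E_{-4/3} + D)) f = (3/2)x - 1/4


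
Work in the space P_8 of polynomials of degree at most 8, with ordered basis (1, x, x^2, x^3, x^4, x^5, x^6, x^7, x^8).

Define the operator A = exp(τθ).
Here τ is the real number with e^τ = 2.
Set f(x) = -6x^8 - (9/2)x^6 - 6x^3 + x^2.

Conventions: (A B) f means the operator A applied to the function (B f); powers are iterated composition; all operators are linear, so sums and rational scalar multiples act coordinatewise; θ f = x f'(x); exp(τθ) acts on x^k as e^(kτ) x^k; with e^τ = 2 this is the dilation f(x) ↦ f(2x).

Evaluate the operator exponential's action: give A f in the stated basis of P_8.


exp(τθ) x^k = e^(kτ) x^k; with e^τ = 2 this sends x^k to 2^k x^k
x^2 ↦ 4 x^2
x^3 ↦ 8 x^3
x^6 ↦ 64 x^6
x^8 ↦ 256 x^8
applying this coordinatewise to f: exp(τθ) f = -1536x^8 - 288x^6 - 48x^3 + 4x^2

the image equals g(x) = -1536x^8 - 288x^6 - 48x^3 + 4x^2


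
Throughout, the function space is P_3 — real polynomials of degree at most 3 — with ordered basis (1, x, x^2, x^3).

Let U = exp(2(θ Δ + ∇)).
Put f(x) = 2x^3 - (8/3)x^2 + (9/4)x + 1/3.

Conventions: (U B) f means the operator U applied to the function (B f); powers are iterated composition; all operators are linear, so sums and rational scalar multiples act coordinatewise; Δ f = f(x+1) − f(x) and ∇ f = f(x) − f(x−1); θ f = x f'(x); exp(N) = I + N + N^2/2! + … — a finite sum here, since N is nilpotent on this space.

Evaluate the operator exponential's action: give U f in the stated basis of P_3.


order-1 term: 36x^2 - (64/3)x + 83/6
order-2 term: 144x - 172/3
order-3 term: 96
the series for exp(2(θ Δ + ∇)) f terminates at order 3
exp(2(θ Δ + ∇)) f = 2x^3 + (100/3)x^2 + (1499/12)x + 317/6

the result is g(x) = 2x^3 + (100/3)x^2 + (1499/12)x + 317/6


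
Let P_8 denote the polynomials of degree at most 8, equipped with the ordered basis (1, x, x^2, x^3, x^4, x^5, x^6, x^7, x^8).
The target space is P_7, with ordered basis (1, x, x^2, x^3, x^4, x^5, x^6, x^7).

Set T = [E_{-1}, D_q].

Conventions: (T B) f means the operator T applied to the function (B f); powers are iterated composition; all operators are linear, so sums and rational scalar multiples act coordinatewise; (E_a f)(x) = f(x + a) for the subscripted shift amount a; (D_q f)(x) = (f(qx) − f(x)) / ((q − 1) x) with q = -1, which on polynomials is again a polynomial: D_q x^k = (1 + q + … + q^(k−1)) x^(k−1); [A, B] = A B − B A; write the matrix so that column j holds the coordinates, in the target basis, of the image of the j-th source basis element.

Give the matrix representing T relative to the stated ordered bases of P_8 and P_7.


the matrix is [[0, 0, 2, -2, 4, -4, 6, -6, 8]; [0, 0, 0, -2, 0, -4, 0, -6, 0]; [0, 0, 0, 0, 4, -4, 20, -20, 56]; [0, 0, 0, 0, 0, -4, 0, -20, 0]; [0, 0, 0, 0, 0, 0, 6, -6, 56]; [0, 0, 0, 0, 0, 0, 0, -6, 0]; [0, 0, 0, 0, 0, 0, 0, 0, 8]; [0, 0, 0, 0, 0, 0, 0, 0, 0]] (rows listed top to bottom)

image of 1: 0
image of x: 0
image of x^2: 2
image of x^3: -2x - 2
image of x^4: 4x^2 + 4
image of x^5: -4x^3 - 4x^2 - 4x - 4
image of x^6: 6x^4 + 20x^2 + 6
image of x^7: -6x^5 - 6x^4 - 20x^3 - 20x^2 - 6x - 6
image of x^8: 8x^6 + 56x^4 + 56x^2 + 8
each image's coordinates form column j of the matrix


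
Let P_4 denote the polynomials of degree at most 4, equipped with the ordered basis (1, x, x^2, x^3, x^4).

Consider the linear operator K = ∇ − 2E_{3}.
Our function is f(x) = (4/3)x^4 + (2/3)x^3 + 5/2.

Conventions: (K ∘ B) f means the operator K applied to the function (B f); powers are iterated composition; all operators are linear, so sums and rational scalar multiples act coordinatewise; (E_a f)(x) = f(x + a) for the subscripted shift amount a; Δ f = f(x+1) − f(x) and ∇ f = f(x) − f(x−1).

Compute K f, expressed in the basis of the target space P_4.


g(x) = -(8/3)x^4 - 28x^3 - 162x^2 - (962/3)x - 773/3

∇ f = (16/3)x^3 - 6x^2 + (10/3)x - 2/3
E_{3} f = (4/3)x^4 + (50/3)x^3 + 78x^2 + 162x + 257/2
(-2E_{3}) f = -(8/3)x^4 - (100/3)x^3 - 156x^2 - 324x - 257
(∇ − 2E_{3}) f = -(8/3)x^4 - 28x^3 - 162x^2 - (962/3)x - 773/3


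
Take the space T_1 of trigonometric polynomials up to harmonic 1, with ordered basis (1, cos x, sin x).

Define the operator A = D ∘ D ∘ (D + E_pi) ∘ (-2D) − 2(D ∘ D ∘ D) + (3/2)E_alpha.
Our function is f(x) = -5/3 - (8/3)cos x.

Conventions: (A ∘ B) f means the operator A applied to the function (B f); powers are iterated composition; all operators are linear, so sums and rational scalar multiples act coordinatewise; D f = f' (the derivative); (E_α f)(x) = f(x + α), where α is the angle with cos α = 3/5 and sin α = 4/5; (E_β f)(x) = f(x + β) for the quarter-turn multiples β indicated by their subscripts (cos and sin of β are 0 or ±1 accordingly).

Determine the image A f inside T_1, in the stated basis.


D f = (8/3)sin x
(-2D) f = -(16/3)sin x
D (-2D) f = -(16/3)cos x
E_pi (-2D) f = (16/3)sin x
(D + E_pi) (-2D) f = -(16/3)cos x + (16/3)sin x
D (D + E_pi) (-2D) f = (16/3)cos x + (16/3)sin x
D D (D + E_pi) (-2D) f = (16/3)cos x - (16/3)sin x
D f = (8/3)sin x
D D f = (8/3)cos x
D D D f = -(8/3)sin x
(-2(D ∘ D ∘ D)) f = (16/3)sin x
E_alpha f = -5/3 - (8/5)cos x + (32/15)sin x
((3/2)E_alpha) f = -5/2 - (12/5)cos x + (16/5)sin x
(D ∘ D ∘ (D + E_pi) ∘ (-2D) − 2(D ∘ D ∘ D) + (3/2)E_alpha) f = -5/2 + (44/15)cos x + (16/5)sin x

the image equals g(x) = -5/2 + (44/15)cos x + (16/5)sin x


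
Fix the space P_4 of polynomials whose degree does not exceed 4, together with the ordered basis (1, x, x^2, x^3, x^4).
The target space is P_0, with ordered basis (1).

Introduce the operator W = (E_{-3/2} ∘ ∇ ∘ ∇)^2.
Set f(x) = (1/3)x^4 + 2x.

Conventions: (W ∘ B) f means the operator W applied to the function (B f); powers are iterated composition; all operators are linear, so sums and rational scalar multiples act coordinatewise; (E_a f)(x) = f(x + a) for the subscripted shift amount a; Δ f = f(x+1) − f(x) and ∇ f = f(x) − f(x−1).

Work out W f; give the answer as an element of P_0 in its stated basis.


the result is g(x) = 8

∇ f = (4/3)x^3 - 2x^2 + (4/3)x + 5/3
∇ ∇ f = 4x^2 - 8x + 14/3
E_{-3/2} ∇ ∇ f = 4x^2 - 20x + 77/3
∇ (E_{-3/2} ∘ ∇ ∘ ∇) f = 8x - 24
∇ ∇ (E_{-3/2} ∘ ∇ ∘ ∇) f = 8
E_{-3/2} ∇ ∇ (E_{-3/2} ∘ ∇ ∘ ∇) f = 8


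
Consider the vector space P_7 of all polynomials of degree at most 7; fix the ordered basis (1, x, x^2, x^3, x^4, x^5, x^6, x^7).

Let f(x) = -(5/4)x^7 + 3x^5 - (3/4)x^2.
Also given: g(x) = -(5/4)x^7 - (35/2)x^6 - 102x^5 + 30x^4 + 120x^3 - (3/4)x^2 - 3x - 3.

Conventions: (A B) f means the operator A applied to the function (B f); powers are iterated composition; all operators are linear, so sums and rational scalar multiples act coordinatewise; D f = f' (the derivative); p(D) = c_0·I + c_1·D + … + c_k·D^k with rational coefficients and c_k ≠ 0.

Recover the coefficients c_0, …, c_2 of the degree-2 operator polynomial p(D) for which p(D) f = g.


c_0 = 1, c_1 = 2, c_2 = 2

D^0 f = -(5/4)x^7 + 3x^5 - (3/4)x^2
D^1 f = -(35/4)x^6 + 15x^4 - (3/2)x
D^2 f = -(105/2)x^5 + 60x^3 - 3/2
matching coefficients of g against c_0 f + c_1 Df + … from the top degree down determines the c_i
solution: c_0 = 1, c_1 = 2, c_2 = 2


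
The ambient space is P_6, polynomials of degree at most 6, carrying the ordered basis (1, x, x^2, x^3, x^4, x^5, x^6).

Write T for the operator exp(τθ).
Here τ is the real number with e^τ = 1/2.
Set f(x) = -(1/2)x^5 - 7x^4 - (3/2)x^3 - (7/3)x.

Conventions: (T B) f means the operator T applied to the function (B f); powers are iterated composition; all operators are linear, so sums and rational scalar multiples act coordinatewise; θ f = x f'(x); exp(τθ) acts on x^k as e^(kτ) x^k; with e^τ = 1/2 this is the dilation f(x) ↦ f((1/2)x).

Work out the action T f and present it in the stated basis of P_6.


g(x) = -(1/64)x^5 - (7/16)x^4 - (3/16)x^3 - (7/6)x

exp(τθ) x^k = e^(kτ) x^k; with e^τ = 1/2 this sends x^k to (1/2)^k x^k
x ↦ 1/2 x
x^3 ↦ 1/8 x^3
x^4 ↦ 1/16 x^4
x^5 ↦ 1/32 x^5
applying this coordinatewise to f: exp(τθ) f = -(1/64)x^5 - (7/16)x^4 - (3/16)x^3 - (7/6)x


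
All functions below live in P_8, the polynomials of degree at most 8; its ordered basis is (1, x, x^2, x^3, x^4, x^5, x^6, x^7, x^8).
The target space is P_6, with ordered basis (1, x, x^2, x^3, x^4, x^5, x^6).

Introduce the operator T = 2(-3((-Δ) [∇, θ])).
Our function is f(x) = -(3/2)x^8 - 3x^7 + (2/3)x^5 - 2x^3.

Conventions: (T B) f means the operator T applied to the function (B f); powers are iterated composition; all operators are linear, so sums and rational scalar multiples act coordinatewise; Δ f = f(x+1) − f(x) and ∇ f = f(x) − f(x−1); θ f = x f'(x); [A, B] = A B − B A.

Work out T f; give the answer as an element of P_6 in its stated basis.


g(x) = -504x^6 + 756x^5 - 630x^4 + 80x^3 + 258x^2 - 244x + 70

θ f = -12x^8 - 21x^7 + (10/3)x^5 - 6x^3
∇ θ f = -96x^7 + 189x^6 - 231x^5 + (365/3)x^4 + (89/3)x^3 - (269/3)x^2 + (157/3)x - 35/3
∇ f = -12x^7 + 21x^6 - 21x^5 + (10/3)x^4 + (43/3)x^3 - (61/3)x^2 + (35/3)x - 17/6
θ ∇ f = -84x^7 + 126x^6 - 105x^5 + (40/3)x^4 + 43x^3 - (122/3)x^2 + (35/3)x
[∇, θ] f = -12x^7 + 63x^6 - 126x^5 + (325/3)x^4 - (40/3)x^3 - 49x^2 + (122/3)x - 35/3
Δ [∇, θ] f = -84x^6 + 126x^5 - 105x^4 + (40/3)x^3 + 43x^2 - (122/3)x + 35/3
(-Δ) [∇, θ] f = 84x^6 - 126x^5 + 105x^4 - (40/3)x^3 - 43x^2 + (122/3)x - 35/3
(-3((-Δ) [∇, θ])) f = -252x^6 + 378x^5 - 315x^4 + 40x^3 + 129x^2 - 122x + 35
(2(-3((-Δ) [∇, θ]))) f = -504x^6 + 756x^5 - 630x^4 + 80x^3 + 258x^2 - 244x + 70


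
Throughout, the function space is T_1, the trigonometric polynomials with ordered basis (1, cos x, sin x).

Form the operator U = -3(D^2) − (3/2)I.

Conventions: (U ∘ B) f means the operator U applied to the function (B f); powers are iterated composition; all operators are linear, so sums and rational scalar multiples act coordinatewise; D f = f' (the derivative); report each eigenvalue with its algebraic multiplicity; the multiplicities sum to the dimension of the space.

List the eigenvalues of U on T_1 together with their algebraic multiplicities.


λ = -3/2 (multiplicity 1), λ = 3/2 (multiplicity 2)

image of 1: -3/2
image of cos x: (3/2)cos x
image of sin x: (3/2)sin x
the matrix is diagonal; its diagonal is (-3/2, 3/2, 3/2)
for a triangular matrix the eigenvalues are the diagonal entries, with algebraic multiplicity their repetition count


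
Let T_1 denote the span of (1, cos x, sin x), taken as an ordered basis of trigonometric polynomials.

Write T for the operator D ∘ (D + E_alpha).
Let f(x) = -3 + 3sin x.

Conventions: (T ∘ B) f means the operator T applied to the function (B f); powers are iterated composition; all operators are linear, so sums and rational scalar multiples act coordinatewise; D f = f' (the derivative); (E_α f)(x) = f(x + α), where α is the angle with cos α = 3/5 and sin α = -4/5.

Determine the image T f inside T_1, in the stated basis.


D f = 3cos x
E_alpha f = -3 - (12/5)cos x + (9/5)sin x
(D + E_alpha) f = -3 + (3/5)cos x + (9/5)sin x
D (D + E_alpha) f = (9/5)cos x - (3/5)sin x

the result is g(x) = (9/5)cos x - (3/5)sin x


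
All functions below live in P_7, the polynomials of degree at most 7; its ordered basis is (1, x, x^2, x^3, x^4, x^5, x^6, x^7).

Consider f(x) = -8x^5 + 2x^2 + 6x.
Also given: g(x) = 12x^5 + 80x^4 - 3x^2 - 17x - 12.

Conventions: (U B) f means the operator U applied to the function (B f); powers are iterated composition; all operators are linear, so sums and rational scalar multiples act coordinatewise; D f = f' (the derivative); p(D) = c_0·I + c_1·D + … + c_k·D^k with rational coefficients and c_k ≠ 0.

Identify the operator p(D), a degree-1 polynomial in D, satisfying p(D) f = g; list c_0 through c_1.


D^0 f = -8x^5 + 2x^2 + 6x
D^1 f = -40x^4 + 4x + 6
matching coefficients of g against c_0 f + c_1 Df + … from the top degree down determines the c_i
solution: c_0 = -3/2, c_1 = -2

p(D) = -(3/2)·I − 2·D, i.e. c_0 = -3/2, c_1 = -2


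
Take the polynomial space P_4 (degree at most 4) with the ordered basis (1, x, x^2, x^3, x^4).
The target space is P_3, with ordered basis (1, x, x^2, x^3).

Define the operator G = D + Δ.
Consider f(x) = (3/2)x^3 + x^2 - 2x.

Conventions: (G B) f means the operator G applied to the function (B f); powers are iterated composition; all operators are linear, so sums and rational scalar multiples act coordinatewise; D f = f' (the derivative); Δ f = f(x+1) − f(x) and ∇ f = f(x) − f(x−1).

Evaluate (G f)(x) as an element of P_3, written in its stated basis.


the result is g(x) = 9x^2 + (17/2)x - 3/2

D f = (9/2)x^2 + 2x - 2
Δ f = (9/2)x^2 + (13/2)x + 1/2
(D + Δ) f = 9x^2 + (17/2)x - 3/2


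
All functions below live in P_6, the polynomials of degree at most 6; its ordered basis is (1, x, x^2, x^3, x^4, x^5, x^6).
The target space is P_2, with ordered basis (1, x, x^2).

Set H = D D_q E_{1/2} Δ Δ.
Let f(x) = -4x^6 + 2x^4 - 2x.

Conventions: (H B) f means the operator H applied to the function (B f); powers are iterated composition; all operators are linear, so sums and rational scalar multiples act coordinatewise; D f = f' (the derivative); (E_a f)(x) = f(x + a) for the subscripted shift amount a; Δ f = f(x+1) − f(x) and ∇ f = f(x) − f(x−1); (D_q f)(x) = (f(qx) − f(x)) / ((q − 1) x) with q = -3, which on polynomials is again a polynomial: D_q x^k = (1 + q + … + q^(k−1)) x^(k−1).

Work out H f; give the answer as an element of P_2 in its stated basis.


Δ f = -24x^5 - 60x^4 - 72x^3 - 48x^2 - 16x - 4
Δ Δ f = -120x^4 - 480x^3 - 816x^2 - 672x - 220
E_{1/2} Δ Δ f = -120x^4 - 720x^3 - 1716x^2 - 1908x - 1655/2
D_q (E_{1/2} Δ) Δ f = 2400x^3 - 5040x^2 + 3432x - 1908
D D_q (E_{1/2} Δ) Δ f = 7200x^2 - 10080x + 3432

the result is g(x) = 7200x^2 - 10080x + 3432


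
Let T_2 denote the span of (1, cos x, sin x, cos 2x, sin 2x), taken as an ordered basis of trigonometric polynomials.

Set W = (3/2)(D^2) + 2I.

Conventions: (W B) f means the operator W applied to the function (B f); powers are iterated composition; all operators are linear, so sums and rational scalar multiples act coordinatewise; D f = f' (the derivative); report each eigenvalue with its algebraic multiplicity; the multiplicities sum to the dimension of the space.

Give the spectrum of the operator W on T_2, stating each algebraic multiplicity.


λ = -4 (multiplicity 2), λ = 1/2 (multiplicity 2), λ = 2 (multiplicity 1)

image of 1: 2
image of cos x: (1/2)cos x
image of sin x: (1/2)sin x
image of cos 2x: -4cos 2x
image of sin 2x: -4sin 2x
the matrix is diagonal; its diagonal is (2, 1/2, 1/2, -4, -4)
for a triangular matrix the eigenvalues are the diagonal entries, with algebraic multiplicity their repetition count


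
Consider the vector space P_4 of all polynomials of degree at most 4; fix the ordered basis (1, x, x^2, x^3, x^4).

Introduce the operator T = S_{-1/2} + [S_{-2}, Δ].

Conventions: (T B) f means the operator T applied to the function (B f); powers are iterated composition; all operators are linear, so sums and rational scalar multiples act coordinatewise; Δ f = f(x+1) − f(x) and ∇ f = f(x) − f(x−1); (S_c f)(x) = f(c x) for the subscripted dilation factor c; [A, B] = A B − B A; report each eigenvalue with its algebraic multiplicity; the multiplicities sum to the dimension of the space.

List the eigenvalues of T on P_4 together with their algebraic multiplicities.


λ = -1/2 (multiplicity 1), λ = -1/8 (multiplicity 1), λ = 1/16 (multiplicity 1), λ = 1/4 (multiplicity 1), λ = 1 (multiplicity 1)

image of 1: 1
image of x: -(1/2)x + 3
image of x^2: (1/4)x^2 - 12x - 3
image of x^3: -(1/8)x^3 + 36x^2 + 18x + 9
image of x^4: (1/16)x^4 - 96x^3 - 72x^2 - 72x - 15
the matrix is upper triangular; its diagonal is (1, -1/2, 1/4, -1/8, 1/16)
for a triangular matrix the eigenvalues are the diagonal entries, with algebraic multiplicity their repetition count


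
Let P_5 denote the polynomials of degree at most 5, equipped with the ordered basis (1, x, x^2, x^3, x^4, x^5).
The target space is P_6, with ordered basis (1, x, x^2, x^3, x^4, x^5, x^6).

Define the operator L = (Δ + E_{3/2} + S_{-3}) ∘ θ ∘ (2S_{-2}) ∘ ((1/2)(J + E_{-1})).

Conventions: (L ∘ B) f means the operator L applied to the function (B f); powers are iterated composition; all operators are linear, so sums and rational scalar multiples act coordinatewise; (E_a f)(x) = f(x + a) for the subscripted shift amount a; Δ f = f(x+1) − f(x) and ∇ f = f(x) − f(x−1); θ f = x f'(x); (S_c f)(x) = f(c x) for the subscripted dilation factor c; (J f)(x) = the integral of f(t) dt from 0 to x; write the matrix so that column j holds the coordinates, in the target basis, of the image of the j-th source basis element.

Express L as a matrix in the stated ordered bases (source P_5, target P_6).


image of 1: 4x - 5
image of x: 40x^2 + 24x + 8
image of x^2: 208x^3 + 20x^2 - 46x + 1
image of x^3: 1312x^4 + 784x^3 - 108x^2 - 62x - 101
image of x^4: 7744x^5 + 4848x^4 - 2896x^3 + 1048x^2 + 1310x + 709
image of x^5: 46720x^6 + 39680x^5 - 25120x^4 + 3440x^3 - 10020x^2 - 9870x - 3857
each image's coordinates form column j of the matrix

the matrix is [[-5, 8, 1, -101, 709, -3857]; [4, 24, -46, -62, 1310, -9870]; [0, 40, 20, -108, 1048, -10020]; [0, 0, 208, 784, -2896, 3440]; [0, 0, 0, 1312, 4848, -25120]; [0, 0, 0, 0, 7744, 39680]; [0, 0, 0, 0, 0, 46720]] (rows listed top to bottom)


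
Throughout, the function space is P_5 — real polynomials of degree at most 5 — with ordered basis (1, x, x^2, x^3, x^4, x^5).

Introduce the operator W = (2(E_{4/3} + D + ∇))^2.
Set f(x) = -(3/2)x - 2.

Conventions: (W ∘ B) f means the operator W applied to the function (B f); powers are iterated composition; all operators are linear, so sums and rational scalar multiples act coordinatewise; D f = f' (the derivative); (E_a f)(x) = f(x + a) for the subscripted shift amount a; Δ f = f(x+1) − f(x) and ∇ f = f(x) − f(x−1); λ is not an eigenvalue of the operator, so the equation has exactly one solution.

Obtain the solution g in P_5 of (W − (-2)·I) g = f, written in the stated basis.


write g with unknown coordinates in the stated basis and equate coefficients in (W − (-2)·I) g = f
solving from the highest basis element down gives g = -(1/4)x + 7/9
check: W g = -x - 32/9
so W g − (-2)·g = -(3/2)x - 2 = f ✓

g(x) = -(1/4)x + 7/9


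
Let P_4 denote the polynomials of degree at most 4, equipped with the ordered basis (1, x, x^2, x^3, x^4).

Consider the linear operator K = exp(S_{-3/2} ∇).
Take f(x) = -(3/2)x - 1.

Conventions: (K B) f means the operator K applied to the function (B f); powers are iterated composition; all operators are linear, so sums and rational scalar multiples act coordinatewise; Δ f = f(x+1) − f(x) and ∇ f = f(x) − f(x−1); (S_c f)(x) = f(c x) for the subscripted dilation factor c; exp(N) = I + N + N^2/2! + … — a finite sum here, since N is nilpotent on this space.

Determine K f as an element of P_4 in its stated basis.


order-1 term: -3/2
the series for exp(S_{-3/2} ∇) f terminates at order 1
exp(S_{-3/2} ∇) f = -(3/2)x - 5/2

g(x) = -(3/2)x - 5/2


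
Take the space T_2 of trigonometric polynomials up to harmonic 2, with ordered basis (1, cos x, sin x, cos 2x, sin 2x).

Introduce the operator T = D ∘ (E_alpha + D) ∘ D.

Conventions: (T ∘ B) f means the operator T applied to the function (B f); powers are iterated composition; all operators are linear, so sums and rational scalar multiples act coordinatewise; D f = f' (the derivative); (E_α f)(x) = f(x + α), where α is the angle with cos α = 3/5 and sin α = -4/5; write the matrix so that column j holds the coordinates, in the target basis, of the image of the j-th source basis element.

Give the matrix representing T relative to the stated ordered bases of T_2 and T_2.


image of 1: 0
image of cos x: -(3/5)cos x + (1/5)sin x
image of sin x: -(1/5)cos x - (3/5)sin x
image of cos 2x: (28/25)cos 2x + (104/25)sin 2x
image of sin 2x: -(104/25)cos 2x + (28/25)sin 2x
each image's coordinates form column j of the matrix

the matrix is [[0, 0, 0, 0, 0]; [0, -3/5, -1/5, 0, 0]; [0, 1/5, -3/5, 0, 0]; [0, 0, 0, 28/25, -104/25]; [0, 0, 0, 104/25, 28/25]] (rows listed top to bottom)


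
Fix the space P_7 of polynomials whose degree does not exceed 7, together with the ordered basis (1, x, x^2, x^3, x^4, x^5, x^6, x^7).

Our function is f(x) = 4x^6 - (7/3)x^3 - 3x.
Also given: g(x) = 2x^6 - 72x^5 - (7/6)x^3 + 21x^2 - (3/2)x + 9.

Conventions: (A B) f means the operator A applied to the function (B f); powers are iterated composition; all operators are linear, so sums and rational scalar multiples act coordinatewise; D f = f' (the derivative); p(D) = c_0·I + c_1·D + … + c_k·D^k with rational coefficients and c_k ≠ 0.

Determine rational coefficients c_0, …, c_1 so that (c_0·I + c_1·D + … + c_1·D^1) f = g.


D^0 f = 4x^6 - (7/3)x^3 - 3x
D^1 f = 24x^5 - 7x^2 - 3
matching coefficients of g against c_0 f + c_1 Df + … from the top degree down determines the c_i
solution: c_0 = 1/2, c_1 = -3

p(D) = (1/2)·I − 3·D, i.e. c_0 = 1/2, c_1 = -3


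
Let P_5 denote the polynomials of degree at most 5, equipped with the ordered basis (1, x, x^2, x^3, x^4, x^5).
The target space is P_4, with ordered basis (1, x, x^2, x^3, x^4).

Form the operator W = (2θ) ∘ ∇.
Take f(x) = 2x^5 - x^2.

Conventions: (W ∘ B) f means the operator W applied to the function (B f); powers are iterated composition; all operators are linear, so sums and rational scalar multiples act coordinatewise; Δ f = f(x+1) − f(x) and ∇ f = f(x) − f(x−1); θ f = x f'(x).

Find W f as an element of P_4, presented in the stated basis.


∇ f = 10x^4 - 20x^3 + 20x^2 - 12x + 3
θ ∇ f = 40x^4 - 60x^3 + 40x^2 - 12x
(2θ) ∇ f = 80x^4 - 120x^3 + 80x^2 - 24x

the result is g(x) = 80x^4 - 120x^3 + 80x^2 - 24x


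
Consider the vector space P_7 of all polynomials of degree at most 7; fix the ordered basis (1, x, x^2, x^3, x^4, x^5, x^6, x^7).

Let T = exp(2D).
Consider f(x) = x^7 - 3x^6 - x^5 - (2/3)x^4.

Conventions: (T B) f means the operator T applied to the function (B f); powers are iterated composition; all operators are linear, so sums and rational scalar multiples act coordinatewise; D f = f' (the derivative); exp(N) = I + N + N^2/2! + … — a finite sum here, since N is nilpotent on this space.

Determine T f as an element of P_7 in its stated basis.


the image equals g(x) = x^7 + 11x^6 + 47x^5 + (268/3)x^4 + (104/3)x^3 - 144x^2 - (688/3)x - 320/3

order-1 term: 14x^6 - 36x^5 - 10x^4 - (16/3)x^3
order-2 term: 84x^5 - 180x^4 - 40x^3 - 16x^2
order-3 term: 280x^4 - 480x^3 - 80x^2 - (64/3)x
order-4 term: 560x^3 - 720x^2 - 80x - 32/3
order-5 term: 672x^2 - 576x - 32
order-6 term: 448x - 192
order-7 term: 128
the series for exp(2D) f terminates at order 7
exp(2D) f = x^7 + 11x^6 + 47x^5 + (268/3)x^4 + (104/3)x^3 - 144x^2 - (688/3)x - 320/3


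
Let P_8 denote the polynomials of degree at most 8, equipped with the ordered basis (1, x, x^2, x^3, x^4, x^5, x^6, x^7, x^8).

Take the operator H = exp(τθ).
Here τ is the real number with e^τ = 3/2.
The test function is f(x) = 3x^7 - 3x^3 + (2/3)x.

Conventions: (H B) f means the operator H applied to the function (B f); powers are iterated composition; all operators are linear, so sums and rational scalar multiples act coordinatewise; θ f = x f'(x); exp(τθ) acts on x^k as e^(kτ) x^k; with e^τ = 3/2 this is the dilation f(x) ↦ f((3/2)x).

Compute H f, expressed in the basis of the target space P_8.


exp(τθ) x^k = e^(kτ) x^k; with e^τ = 3/2 this sends x^k to (3/2)^k x^k
x ↦ 3/2 x
x^3 ↦ 27/8 x^3
x^7 ↦ 2187/128 x^7
applying this coordinatewise to f: exp(τθ) f = (6561/128)x^7 - (81/8)x^3 + x

the result is g(x) = (6561/128)x^7 - (81/8)x^3 + x


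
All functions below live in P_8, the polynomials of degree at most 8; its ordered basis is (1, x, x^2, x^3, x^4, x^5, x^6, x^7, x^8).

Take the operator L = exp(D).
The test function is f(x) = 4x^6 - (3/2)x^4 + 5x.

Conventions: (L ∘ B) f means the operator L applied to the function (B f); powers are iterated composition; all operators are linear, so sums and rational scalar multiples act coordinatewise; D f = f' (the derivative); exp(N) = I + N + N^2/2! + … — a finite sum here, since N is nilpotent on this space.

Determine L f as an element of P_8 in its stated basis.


order-1 term: 24x^5 - 6x^3 + 5
order-2 term: 60x^4 - 9x^2
order-3 term: 80x^3 - 6x
order-4 term: 60x^2 - 3/2
order-5 term: 24x
order-6 term: 4
the series for exp(D) f terminates at order 6
exp(D) f = 4x^6 + 24x^5 + (117/2)x^4 + 74x^3 + 51x^2 + 23x + 15/2

the result is g(x) = 4x^6 + 24x^5 + (117/2)x^4 + 74x^3 + 51x^2 + 23x + 15/2


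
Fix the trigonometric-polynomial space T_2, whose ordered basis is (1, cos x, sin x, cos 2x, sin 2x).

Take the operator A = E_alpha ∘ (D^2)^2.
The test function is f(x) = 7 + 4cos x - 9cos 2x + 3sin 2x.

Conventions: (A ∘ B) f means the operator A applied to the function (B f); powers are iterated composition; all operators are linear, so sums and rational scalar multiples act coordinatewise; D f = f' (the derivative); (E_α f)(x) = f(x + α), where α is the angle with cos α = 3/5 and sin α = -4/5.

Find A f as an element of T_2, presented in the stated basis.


the result is g(x) = (12/5)cos x + (16/5)sin x - (144/25)cos 2x - (3792/25)sin 2x

D f = -4sin x + 6cos 2x + 18sin 2x
D D f = -4cos x + 36cos 2x - 12sin 2x
D D^2 f = 4sin x - 24cos 2x - 72sin 2x
D D D^2 f = 4cos x - 144cos 2x + 48sin 2x
E_alpha (D^2)^2 f = (12/5)cos x + (16/5)sin x - (144/25)cos 2x - (3792/25)sin 2x


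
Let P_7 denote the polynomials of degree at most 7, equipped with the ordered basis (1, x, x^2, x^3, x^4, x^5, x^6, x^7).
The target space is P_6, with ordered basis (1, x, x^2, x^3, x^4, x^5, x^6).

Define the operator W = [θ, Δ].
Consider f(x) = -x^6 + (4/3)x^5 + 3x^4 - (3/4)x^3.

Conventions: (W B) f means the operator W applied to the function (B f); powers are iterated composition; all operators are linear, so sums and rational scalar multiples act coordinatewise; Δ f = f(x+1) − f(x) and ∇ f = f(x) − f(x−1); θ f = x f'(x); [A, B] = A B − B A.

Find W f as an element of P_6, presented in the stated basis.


Δ f = -6x^5 - (25/3)x^4 + (16/3)x^3 + (169/12)x^2 + (125/12)x + 31/12
θ Δ f = -30x^5 - (100/3)x^4 + 16x^3 + (169/6)x^2 + (125/12)x
θ f = -6x^6 + (20/3)x^5 + 12x^4 - (9/4)x^3
Δ θ f = -36x^5 - (170/3)x^4 - (16/3)x^3 + (503/12)x^2 + (463/12)x + 125/12
[θ, Δ] f = 6x^5 + (70/3)x^4 + (64/3)x^3 - (55/4)x^2 - (169/6)x - 125/12

the image equals g(x) = 6x^5 + (70/3)x^4 + (64/3)x^3 - (55/4)x^2 - (169/6)x - 125/12


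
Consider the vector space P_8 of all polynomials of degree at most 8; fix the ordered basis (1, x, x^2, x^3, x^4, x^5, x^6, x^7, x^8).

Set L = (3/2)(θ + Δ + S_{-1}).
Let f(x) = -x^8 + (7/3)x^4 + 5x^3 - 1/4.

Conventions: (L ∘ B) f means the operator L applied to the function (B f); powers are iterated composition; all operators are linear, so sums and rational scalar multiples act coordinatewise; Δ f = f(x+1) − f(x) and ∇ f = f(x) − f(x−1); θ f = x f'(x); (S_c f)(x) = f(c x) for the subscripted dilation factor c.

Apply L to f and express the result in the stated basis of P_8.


θ f = -8x^8 + (28/3)x^4 + 15x^3
Δ f = -8x^7 - 28x^6 - 56x^5 - 70x^4 - (140/3)x^3 + x^2 + (49/3)x + 19/3
S_{-1} f = -x^8 + (7/3)x^4 - 5x^3 - 1/4
(θ + Δ + S_{-1}) f = -9x^8 - 8x^7 - 28x^6 - 56x^5 - (175/3)x^4 - (110/3)x^3 + x^2 + (49/3)x + 73/12
((3/2)(θ + Δ + S_{-1})) f = -(27/2)x^8 - 12x^7 - 42x^6 - 84x^5 - (175/2)x^4 - 55x^3 + (3/2)x^2 + (49/2)x + 73/8

the image equals g(x) = -(27/2)x^8 - 12x^7 - 42x^6 - 84x^5 - (175/2)x^4 - 55x^3 + (3/2)x^2 + (49/2)x + 73/8


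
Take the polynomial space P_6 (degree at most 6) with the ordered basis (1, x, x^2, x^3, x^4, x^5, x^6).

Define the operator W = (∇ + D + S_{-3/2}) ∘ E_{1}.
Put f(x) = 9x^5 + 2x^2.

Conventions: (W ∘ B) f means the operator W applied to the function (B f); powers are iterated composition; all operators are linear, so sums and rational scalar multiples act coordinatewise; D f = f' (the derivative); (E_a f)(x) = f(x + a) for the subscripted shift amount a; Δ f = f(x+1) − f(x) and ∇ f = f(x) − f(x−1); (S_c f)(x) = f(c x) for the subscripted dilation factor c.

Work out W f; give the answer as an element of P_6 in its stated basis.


E_{1} f = 9x^5 + 45x^4 + 90x^3 + 92x^2 + 49x + 11
∇ E_{1} f = 45x^4 + 90x^3 + 90x^2 + 49x + 11
D E_{1} f = 45x^4 + 180x^3 + 270x^2 + 184x + 49
S_{-3/2} E_{1} f = -(2187/32)x^5 + (3645/16)x^4 - (1215/4)x^3 + 207x^2 - (147/2)x + 11
(∇ + D + S_{-3/2}) E_{1} f = -(2187/32)x^5 + (5085/16)x^4 - (135/4)x^3 + 567x^2 + (319/2)x + 71

the image equals g(x) = -(2187/32)x^5 + (5085/16)x^4 - (135/4)x^3 + 567x^2 + (319/2)x + 71
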